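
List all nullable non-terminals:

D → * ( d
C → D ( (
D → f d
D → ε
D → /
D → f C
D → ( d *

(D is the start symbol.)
ε-productions: D → ε
So D is immediately nullable.
No further non-terminal can be added: every production for the remaining non-terminals contains a terminal or a non-nullable non-terminal.
Nullable = { 'D' }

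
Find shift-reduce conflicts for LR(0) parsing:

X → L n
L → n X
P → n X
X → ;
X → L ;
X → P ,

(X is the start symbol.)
No shift-reduce conflicts

Augment with X' → X and build the canonical LR(0) collection (I0 = CLOSURE({[X' → . X]}), then GOTO on every symbol after a dot until no new states appear). It has 10 states:
  I0: { [L → . n X], [P → . n X], [X → . ;], [X → . L ;], [X → . L n], [X → . P ,], [X' → . X] }  — shift
  I1: { [X → ; .] }  — reduce
  I2: { [X → L . ;], [X → L . n] }  — shift
  I3: { [X → P . ,] }  — shift
  I4: { [X' → X .] }  — accept
  I5: { [L → . n X], [L → n . X], [P → . n X], [P → n . X], [X → . ;], [X → . L ;], [X → . L n], [X → . P ,] }  — shift
  I6: { [L → n X .], [P → n X .] }  — 2 reduces
  I7: { [X → P , .] }  — reduce
  I8: { [X → L ; .] }  — reduce
  I9: { [X → L n .] }  — reduce

No state contains both a complete item and a shift item.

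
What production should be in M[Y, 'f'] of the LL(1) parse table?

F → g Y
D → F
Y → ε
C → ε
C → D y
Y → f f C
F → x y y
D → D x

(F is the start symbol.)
Y → f f C

To find M[Y, 'f'], we find productions for Y where 'f' is in the predict set (PREDICT(N → α) = (FIRST(α) \ {ε}) ∪ (FOLLOW(N) if α ⇒* ε)).

Relevant sets:
  FOLLOW(Y) = { $, 'x', 'y' }

Y → ε: PREDICT = { $, 'x', 'y' }
Y → f f C: PREDICT = { 'f' }
  'f' is in predict set, so this production goes in M[Y, 'f']

M[Y, 'f'] = Y → f f C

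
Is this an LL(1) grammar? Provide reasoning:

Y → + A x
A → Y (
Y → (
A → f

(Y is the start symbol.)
A grammar is LL(1) if for each non-terminal N with multiple productions, the predict sets of those productions are pairwise disjoint, where PREDICT(N → α) = (FIRST(α) \ {ε}) ∪ (FOLLOW(N) if α ⇒* ε).

Relevant sets:
  FIRST(Y) = { '(', '+' }

For Y:
  PREDICT(Y → '+' A x) = { '+' }
  PREDICT(Y → '(') = { '(' }
For A:
  PREDICT(A → Y '(') = { '(', '+' }
  PREDICT(A → f) = { 'f' }

All predict sets are disjoint. The grammar IS LL(1).

Answer: Yes, the grammar is LL(1).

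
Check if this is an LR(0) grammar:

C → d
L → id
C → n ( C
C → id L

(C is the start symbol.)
A grammar is LR(0) if no state in the canonical LR(0) collection has:
  - both a shift item (dot before a terminal) and a complete item (shift-reduce conflict), or
  - two or more complete items (reduce-reduce conflict; the accept item [C' → C .] counts as a complete item here).

Augment with C' → C and build the canonical LR(0) collection (I0 = CLOSURE({[C' → . C]}), then GOTO on every symbol after a dot until no new states appear). It has 9 states:
  I0: { [C → . d], [C → . id L], [C → . n ( C], [C' → . C] }  — shift
  I1: { [C' → C .] }  — accept
  I2: { [C → d .] }  — reduce
  I3: { [C → id . L], [L → . id] }  — shift
  I4: { [C → n . ( C] }  — shift
  I5: { [C → . d], [C → . id L], [C → . n ( C], [C → n ( . C] }  — shift
  I6: { [C → n ( C .] }  — reduce
  I7: { [C → id L .] }  — reduce
  I8: { [L → id .] }  — reduce

Every state is either a pure shift/goto state or contains exactly one complete item and nothing to shift — no conflicts. The grammar is LR(0).

Answer: Yes, the grammar is LR(0)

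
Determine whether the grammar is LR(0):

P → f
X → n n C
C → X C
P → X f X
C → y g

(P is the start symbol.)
Yes, the grammar is LR(0)

A grammar is LR(0) if no state in the canonical LR(0) collection has:
  - both a shift item (dot before a terminal) and a complete item (shift-reduce conflict), or
  - two or more complete items (reduce-reduce conflict; the accept item [P' → P .] counts as a complete item here).

Augment with P' → P and build the canonical LR(0) collection (I0 = CLOSURE({[P' → . P]}), then GOTO on every symbol after a dot until no new states appear). It has 13 states:
  I0: { [P → . X f X], [P → . f], [P' → . P], [X → . n n C] }  — shift
  I1: { [P' → P .] }  — accept
  I2: { [P → X . f X] }  — shift
  I3: { [P → f .] }  — reduce
  I4: { [X → n . n C] }  — shift
  I5: { [C → . X C], [C → . y g], [X → . n n C], [X → n n . C] }  — shift
  I6: { [X → n n C .] }  — reduce
  I7: { [C → . X C], [C → . y g], [C → X . C], [X → . n n C] }  — shift
  I8: { [C → y . g] }  — shift
  I9: { [C → y g .] }  — reduce
  I10: { [C → X C .] }  — reduce
  I11: { [P → X f . X], [X → . n n C] }  — shift
  I12: { [P → X f X .] }  — reduce

Every state is either a pure shift/goto state or contains exactly one complete item and nothing to shift — no conflicts. The grammar is LR(0).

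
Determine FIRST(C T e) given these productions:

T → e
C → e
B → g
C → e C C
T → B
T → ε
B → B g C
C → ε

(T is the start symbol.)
{ 'e', 'g' }

FIRST sets of the non-terminals involved (from the grammar, by fixed-point iteration):
  FIRST(C) = { 'e', ε }
  FIRST(T) = { 'e', 'g', ε }

To compute FIRST(C T e), process the symbols left to right:
Symbol C is a non-terminal. Add FIRST(C) \ {ε} = { 'e' }
C is nullable (ε ∈ FIRST(C)), continue to the next symbol.
Symbol T is a non-terminal. Add FIRST(T) \ {ε} = { 'e', 'g' }
T is nullable (ε ∈ FIRST(T)), continue to the next symbol.
Symbol e is a terminal. Add 'e' and stop.
FIRST(C T e) = { 'e', 'g' }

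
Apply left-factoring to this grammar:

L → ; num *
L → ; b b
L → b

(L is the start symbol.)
L → ; L'
L' → num *
L' → b b
L → b

Left-factoring transforms A → αβ₁ | αβ₂ into A → αA' and A' → β₁ | β₂
(α is the longest common prefix among the alternatives). Repeat until
no nonterminal has two alternatives with a common prefix.

Round 1: L has alternatives sharing prefix ';'. Introduce L': L → ; L'
  Add: L' → num *
  Add: L' → b b

No remaining common prefixes — done.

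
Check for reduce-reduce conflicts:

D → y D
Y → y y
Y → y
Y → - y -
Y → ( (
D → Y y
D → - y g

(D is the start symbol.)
Yes — I7: [Y → y .] vs [Y → y y .]

Augment with D' → D and build the canonical LR(0) collection (I0 = CLOSURE({[D' → . D]}), then GOTO on every symbol after a dot until no new states appear). It has 13 states:
  I0: { [D → . - y g], [D → . Y y], [D → . y D], [D' → . D], [Y → . ( (], [Y → . - y -], [Y → . y y], [Y → . y] }  — shift
  I1: { [Y → ( . (] }  — shift
  I2: { [D → - . y g], [Y → - . y -] }  — shift
  I3: { [D' → D .] }  — accept
  I4: { [D → Y . y] }  — shift
  I5: { [D → . - y g], [D → . Y y], [D → . y D], [D → y . D], [Y → . ( (], [Y → . - y -], [Y → . y y], [Y → . y], [Y → y . y], [Y → y .] }  — shift, reduce
  I6: { [D → y D .] }  — reduce
  I7: { [D → . - y g], [D → . Y y], [D → . y D], [D → y . D], [Y → . ( (], [Y → . - y -], [Y → . y y], [Y → . y], [Y → y . y], [Y → y .], [Y → y y .] }  — shift, 2 reduces
  I8: { [D → Y y .] }  — reduce
  I9: { [D → - y . g], [Y → - y . -] }  — shift
  I10: { [Y → - y - .] }  — reduce
  I11: { [D → - y g .] }  — reduce
  I12: { [Y → ( ( .] }  — reduce

I7 contains complete items [Y → y .], [Y → y y .] — reduce-reduce conflict.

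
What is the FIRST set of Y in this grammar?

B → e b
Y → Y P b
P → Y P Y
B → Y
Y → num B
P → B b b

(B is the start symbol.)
To compute FIRST(Y), examine every production with Y on the left-hand side, reading each right-hand side left to right until a non-nullable symbol is reached.

From Y → Y P b:
  - Y is the symbol being defined: contributes nothing new
    Y is not nullable, so stop
From Y → num B:
  - num is a terminal: add 'num' and stop

Collecting: FIRST(Y) = { 'num' }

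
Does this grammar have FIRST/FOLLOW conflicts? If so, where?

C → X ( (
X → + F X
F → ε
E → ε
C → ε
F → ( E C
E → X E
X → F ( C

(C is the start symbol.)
Yes. C → X '(' '(' with FOLLOW(C) on { '(', '+' }; F → '(' E C with FOLLOW(F) on { '(' }; E → X E with FOLLOW(E) on { '(', '+' }

A FIRST/FOLLOW conflict occurs when a non-terminal N has a nullable alternative N → β (β ⇒* ε) and another alternative N → α with FIRST(α) ∩ FOLLOW(N) ≠ ∅: on such a lookahead the parser cannot decide between expanding α and letting N vanish via β.

Nullable non-terminals: C, E, F.
FIRST sets used below: FIRST(X) = { '(', '+' }

C: nullable alternative(s) C → ε; FOLLOW(C) = { $, '(', '+' }
  C → X ( (: FIRST \ {ε} = { '(', '+' } — overlaps FOLLOW(C) on { '(', '+' }: CONFLICT
  C → ε: FIRST \ {ε} = { } — this is the only nullable alternative, skip

E: nullable alternative(s) E → ε; FOLLOW(E) = { '(', '+' }
  E → ε: FIRST \ {ε} = { } — this is the only nullable alternative, skip
  E → X E: FIRST \ {ε} = { '(', '+' } — overlaps FOLLOW(E) on { '(', '+' }: CONFLICT

F: nullable alternative(s) F → ε; FOLLOW(F) = { '(', '+' }
  F → ε: FIRST \ {ε} = { } — this is the only nullable alternative, skip
  F → ( E C: FIRST \ {ε} = { '(' } — overlaps FOLLOW(F) on { '(' }: CONFLICT

X has no nullable alternative, so no FIRST/FOLLOW check is needed there.

So the grammar has 3 FIRST/FOLLOW conflicts (marked CONFLICT above).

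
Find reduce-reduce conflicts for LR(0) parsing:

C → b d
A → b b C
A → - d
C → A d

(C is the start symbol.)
No reduce-reduce conflicts

Augment with C' → C and build the canonical LR(0) collection (I0 = CLOSURE({[C' → . C]}), then GOTO on every symbol after a dot until no new states appear). It has 10 states:
  I0: { [A → . - d], [A → . b b C], [C → . A d], [C → . b d], [C' → . C] }  — shift
  I1: { [A → - . d] }  — shift
  I2: { [C → A . d] }  — shift
  I3: { [C' → C .] }  — accept
  I4: { [A → b . b C], [C → b . d] }  — shift
  I5: { [A → . - d], [A → . b b C], [A → b b . C], [C → . A d], [C → . b d] }  — shift
  I6: { [C → b d .] }  — reduce
  I7: { [A → b b C .] }  — reduce
  I8: { [C → A d .] }  — reduce
  I9: { [A → - d .] }  — reduce

No state contains more than one complete item.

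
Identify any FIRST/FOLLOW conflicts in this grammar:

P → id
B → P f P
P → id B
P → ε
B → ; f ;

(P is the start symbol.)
A FIRST/FOLLOW conflict occurs when a non-terminal N has a nullable alternative N → β (β ⇒* ε) and another alternative N → α with FIRST(α) ∩ FOLLOW(N) ≠ ∅: on such a lookahead the parser cannot decide between expanding α and letting N vanish via β.

Nullable non-terminals: P.

P: nullable alternative(s) P → ε; FOLLOW(P) = { $, 'f' }
  P → id: FIRST \ {ε} = { 'id' } — disjoint from FOLLOW(P)
  P → id B: FIRST \ {ε} = { 'id' } — disjoint from FOLLOW(P)
  P → ε: FIRST \ {ε} = { } — this is the only nullable alternative, skip

B has no nullable alternative, so no FIRST/FOLLOW check is needed there.

No FIRST/FOLLOW conflicts found.

Answer: No FIRST/FOLLOW conflicts.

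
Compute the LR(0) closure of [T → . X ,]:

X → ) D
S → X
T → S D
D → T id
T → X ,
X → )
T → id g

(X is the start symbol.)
Start with: [T → . X ,]
  [T → . X ,] has the dot before X: add [X → . ) D], [X → . )]
No further items can be added.

CLOSURE = { [T → . X ,], [X → . ) D], [X → . )] }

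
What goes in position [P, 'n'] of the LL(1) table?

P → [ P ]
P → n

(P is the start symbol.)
P → n

To find M[P, 'n'], we find productions for P where 'n' is in the predict set (PREDICT(N → α) = (FIRST(α) \ {ε}) ∪ (FOLLOW(N) if α ⇒* ε)).

P → [ P ]: PREDICT = { '[' }
P → n: PREDICT = { 'n' }
  'n' is in predict set, so this production goes in M[P, 'n']

M[P, 'n'] = P → n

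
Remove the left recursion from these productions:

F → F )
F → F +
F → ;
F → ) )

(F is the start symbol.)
F is directly left-recursive. The standard transformation for
  A → A α₁ | ... | A α_m | β₁ | ... | β_n
is
  A  → β₁ A' | ... | β_n A'
  A' → α₁ A' | ... | α_m A' | ε

F → ; becomes F → ; F'
F → ) ) becomes F → ) ) F'
F → F ) becomes F' → ) F'
F → F + becomes F' → + F'
Add F' → ε

Resulting grammar:
F → ; F'
F → ) ) F'
F' → ) F'
F' → + F'
F' → ε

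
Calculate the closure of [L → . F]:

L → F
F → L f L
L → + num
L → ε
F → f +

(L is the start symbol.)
{ [F → . L f L], [F → . f +], [L → . + num], [L → . F], [L → .] }

To compute CLOSURE, for each item [A → α.Bβ] where B is a non-terminal, add [B → .γ] for all productions B → γ; repeat for the newly added items until nothing changes.

Start with: [L → . F]
  [L → . F] has the dot before F: add [F → . L f L], [F → . f +]
  [F → . L f L] has the dot before L: add [L → . + num], [L → .]
No further items can be added.

CLOSURE = { [F → . L f L], [F → . f +], [L → . + num], [L → . F], [L → .] }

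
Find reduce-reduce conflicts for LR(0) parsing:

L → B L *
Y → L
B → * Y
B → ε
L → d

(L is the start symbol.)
No reduce-reduce conflicts

A reduce-reduce conflict occurs when an LR(0) state has two complete items [A → α .] and [B → β .] — both call for a reduction, and with no lookahead the parser cannot choose between them.

Augment with L' → L and build the canonical LR(0) collection (I0 = CLOSURE({[L' → . L]}), then GOTO on every symbol after a dot until no new states appear). It has 9 states:
  I0: { [B → . * Y], [B → .], [L → . B L *], [L → . d], [L' → . L] }  — shift, reduce
  I1: { [B → * . Y], [B → . * Y], [B → .], [L → . B L *], [L → . d], [Y → . L] }  — shift, reduce
  I2: { [B → . * Y], [B → .], [L → . B L *], [L → . d], [L → B . L *] }  — shift, reduce
  I3: { [L' → L .] }  — accept
  I4: { [L → d .] }  — reduce
  I5: { [L → B L . *] }  — shift
  I6: { [L → B L * .] }  — reduce
  I7: { [Y → L .] }  — reduce
  I8: { [B → * Y .] }  — reduce

No state contains more than one complete item.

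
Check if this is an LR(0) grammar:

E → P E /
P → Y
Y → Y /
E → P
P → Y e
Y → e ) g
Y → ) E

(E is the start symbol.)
Augment with E' → E and build the canonical LR(0) collection (I0 = CLOSURE({[E' → . E]}), then GOTO on every symbol after a dot until no new states appear). It has 13 states:
  I0: { [E → . P E /], [E → . P], [E' → . E], [P → . Y e], [P → . Y], [Y → . ) E], [Y → . Y /], [Y → . e ) g] }  — shift
  I1: { [E → . P E /], [E → . P], [P → . Y e], [P → . Y], [Y → ) . E], [Y → . ) E], [Y → . Y /], [Y → . e ) g] }  — shift
  I2: { [E' → E .] }  — accept
  I3: { [E → . P E /], [E → . P], [E → P . E /], [E → P .], [P → . Y e], [P → . Y], [Y → . ) E], [Y → . Y /], [Y → . e ) g] }  — shift, reduce
  I4: { [P → Y . e], [P → Y .], [Y → Y . /] }  — shift, reduce
  I5: { [Y → e . ) g] }  — shift
  I6: { [Y → e ) . g] }  — shift
  I7: { [Y → e ) g .] }  — reduce
  I8: { [Y → Y / .] }  — reduce
  I9: { [P → Y e .] }  — reduce
  I10: { [E → P E . /] }  — shift
  I11: { [E → P E / .] }  — reduce
  I12: { [Y → ) E .] }  — reduce

Conflict in state I3:
  Shift-reduce conflict between [E → P .] and [Y → . ) E]
So the grammar is NOT LR(0).

Answer: No. Shift-reduce conflict between [E → P .] and [Y → . ) E]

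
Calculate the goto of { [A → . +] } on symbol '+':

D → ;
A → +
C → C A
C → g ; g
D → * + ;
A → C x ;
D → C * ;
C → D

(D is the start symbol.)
GOTO(I, '+') = CLOSURE({ [A → αX.β] : [A → α.Xβ] ∈ I, X = '+' })

Items with dot before '+', with the dot advanced:
  [A → . +] → [A → + .]
Closure adds nothing (no advanced item has the dot before a non-terminal).

GOTO = { [A → + .] }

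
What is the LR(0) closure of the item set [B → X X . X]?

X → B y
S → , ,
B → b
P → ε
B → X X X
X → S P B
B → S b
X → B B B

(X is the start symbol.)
To compute CLOSURE, for each item [A → α.Bβ] where B is a non-terminal, add [B → .γ] for all productions B → γ; repeat for the newly added items until nothing changes.

Start with: [B → X X . X]
  [B → X X . X] has the dot before X: add [X → . B y], [X → . S P B], [X → . B B B]
  [X → . B y] has the dot before B: add [B → . b], [B → . X X X], [B → . S b]
  [X → . S P B] has the dot before S: add [S → . , ,]
No further items can be added.

CLOSURE = { [B → . S b], [B → . X X X], [B → . b], [B → X X . X], [S → . , ,], [X → . B B B], [X → . B y], [X → . S P B] }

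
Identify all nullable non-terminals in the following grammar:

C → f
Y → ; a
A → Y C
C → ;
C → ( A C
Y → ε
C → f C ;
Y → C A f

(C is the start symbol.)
{ 'Y' }

ε-productions: Y → ε
So Y is immediately nullable.
No further non-terminal can be added: every production for the remaining non-terminals contains a terminal or a non-nullable non-terminal.
Nullable = { 'Y' }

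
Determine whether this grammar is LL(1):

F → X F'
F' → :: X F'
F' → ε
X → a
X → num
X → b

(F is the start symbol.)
A grammar is LL(1) if for each non-terminal N with multiple productions, the predict sets of those productions are pairwise disjoint, where PREDICT(N → α) = (FIRST(α) \ {ε}) ∪ (FOLLOW(N) if α ⇒* ε).

Relevant sets:
  FOLLOW(F') = { $ }

For F':
  PREDICT(F' → :: X F') = { '::' }
  PREDICT(F' → ε) = { $ }
For X:
  PREDICT(X → a) = { 'a' }
  PREDICT(X → num) = { 'num' }
  PREDICT(X → b) = { 'b' }
F has a single production, so nothing to check there.

All predict sets are disjoint. The grammar IS LL(1).

Answer: Yes, the grammar is LL(1).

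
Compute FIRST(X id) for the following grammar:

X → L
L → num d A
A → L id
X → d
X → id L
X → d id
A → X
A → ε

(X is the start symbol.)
{ 'd', 'id', 'num' }

FIRST sets of the non-terminals involved (from the grammar, by fixed-point iteration):
  FIRST(X) = { 'd', 'id', 'num' }

To compute FIRST(X id), process the symbols left to right:
Symbol X is a non-terminal. Add FIRST(X) \ {ε} = { 'd', 'id', 'num' }
X is not nullable (ε ∉ FIRST(X)), so stop here.
FIRST(X id) = { 'd', 'id', 'num' }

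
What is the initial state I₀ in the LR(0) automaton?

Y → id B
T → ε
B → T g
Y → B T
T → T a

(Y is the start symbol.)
{ [B → . T g], [T → . T a], [T → .], [Y → . B T], [Y → . id B], [Y' → . Y] }

First, augment the grammar with Y' → Y
I₀ = CLOSURE({ [Y' → . Y] }):
  [Y' → . Y] has the dot before Y: add [Y → . id B], [Y → . B T]
  [Y → . B T] has the dot before B: add [B → . T g]
  [B → . T g] has the dot before T: add [T → .], [T → . T a]
No further items can be added.

I₀ = { [B → . T g], [T → . T a], [T → .], [Y → . B T], [Y → . id B], [Y' → . Y] }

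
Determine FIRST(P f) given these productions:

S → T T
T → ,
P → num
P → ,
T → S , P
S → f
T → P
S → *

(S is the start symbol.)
FIRST sets of the non-terminals involved (from the grammar, by fixed-point iteration):
  FIRST(P) = { ',', 'num' }

To compute FIRST(P f), process the symbols left to right:
Symbol P is a non-terminal. Add FIRST(P) \ {ε} = { ',', 'num' }
P is not nullable (ε ∉ FIRST(P)), so stop here.
FIRST(P f) = { ',', 'num' }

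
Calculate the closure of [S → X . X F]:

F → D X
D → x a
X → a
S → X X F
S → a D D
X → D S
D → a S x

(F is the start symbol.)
Start with: [S → X . X F]
  [S → X . X F] has the dot before X: add [X → . a], [X → . D S]
  [X → . D S] has the dot before D: add [D → . x a], [D → . a S x]
No further items can be added.

CLOSURE = { [D → . a S x], [D → . x a], [S → X . X F], [X → . D S], [X → . a] }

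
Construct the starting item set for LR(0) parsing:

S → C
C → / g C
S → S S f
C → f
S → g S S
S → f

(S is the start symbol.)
{ [C → . / g C], [C → . f], [S → . C], [S → . S S f], [S → . f], [S → . g S S], [S' → . S] }

First, augment the grammar with S' → S
I₀ = CLOSURE({ [S' → . S] }):
  [S' → . S] has the dot before S: add [S → . C], [S → . S S f], [S → . g S S], [S → . f]
  [S → . C] has the dot before C: add [C → . / g C], [C → . f]
No further items can be added.

I₀ = { [C → . / g C], [C → . f], [S → . C], [S → . S S f], [S → . f], [S → . g S S], [S' → . S] }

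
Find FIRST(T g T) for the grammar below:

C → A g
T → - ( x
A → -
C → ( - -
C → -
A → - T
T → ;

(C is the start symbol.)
{ '-', ';' }

FIRST sets of the non-terminals involved (from the grammar, by fixed-point iteration):
  FIRST(T) = { '-', ';' }

To compute FIRST(T g T), process the symbols left to right:
Symbol T is a non-terminal. Add FIRST(T) \ {ε} = { '-', ';' }
T is not nullable (ε ∉ FIRST(T)), so stop here.
FIRST(T g T) = { '-', ';' }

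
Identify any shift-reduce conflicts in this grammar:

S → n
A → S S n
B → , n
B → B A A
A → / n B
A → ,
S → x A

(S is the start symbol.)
Yes — I12: [A → / n B .] vs [A → . ,]

A shift-reduce conflict occurs when an LR(0) state has both:
  - a complete (reduce) item [A → α .] (dot at the end), and
  - a shift item [B → β . c γ] (dot before a terminal).

Augment with S' → S and build the canonical LR(0) collection (I0 = CLOSURE({[S' → . S]}), then GOTO on every symbol after a dot until no new states appear). It has 16 states:
  I0: { [S → . n], [S → . x A], [S' → . S] }  — shift
  I1: { [S' → S .] }  — accept
  I2: { [S → n .] }  — reduce
  I3: { [A → . ,], [A → . / n B], [A → . S S n], [S → . n], [S → . x A], [S → x . A] }  — shift
  I4: { [A → , .] }  — reduce
  I5: { [A → / . n B] }  — shift
  I6: { [S → x A .] }  — reduce
  I7: { [A → S . S n], [S → . n], [S → . x A] }  — shift
  I8: { [A → S S . n] }  — shift
  I9: { [A → S S n .] }  — reduce
  I10: { [A → / n . B], [B → . , n], [B → . B A A] }  — shift
  I11: { [B → , . n] }  — shift
  I12: { [A → . ,], [A → . / n B], [A → . S S n], [A → / n B .], [B → B . A A], [S → . n], [S → . x A] }  — shift, reduce
  I13: { [A → . ,], [A → . / n B], [A → . S S n], [B → B A . A], [S → . n], [S → . x A] }  — shift
  I14: { [B → B A A .] }  — reduce
  I15: { [B → , n .] }  — reduce

I12 contains reduce item [A → / n B .] and shift items [A → . ,], [A → . / n B], [S → . n], [S → . x A] — shift-reduce conflict.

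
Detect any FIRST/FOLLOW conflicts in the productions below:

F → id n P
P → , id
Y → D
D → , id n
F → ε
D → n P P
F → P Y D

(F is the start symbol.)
A FIRST/FOLLOW conflict occurs when a non-terminal N has a nullable alternative N → β (β ⇒* ε) and another alternative N → α with FIRST(α) ∩ FOLLOW(N) ≠ ∅: on such a lookahead the parser cannot decide between expanding α and letting N vanish via β.

Nullable non-terminals: F.
FIRST sets used below: FIRST(P) = { ',' }

F: nullable alternative(s) F → ε; FOLLOW(F) = { $ }
  F → id n P: FIRST \ {ε} = { 'id' } — disjoint from FOLLOW(F)
  F → ε: FIRST \ {ε} = { } — this is the only nullable alternative, skip
  F → P Y D: FIRST \ {ε} = { ',' } — disjoint from FOLLOW(F)

D, P, Y have no nullable alternative, so no FIRST/FOLLOW check is needed there.

No FIRST/FOLLOW conflicts found.

Answer: No FIRST/FOLLOW conflicts.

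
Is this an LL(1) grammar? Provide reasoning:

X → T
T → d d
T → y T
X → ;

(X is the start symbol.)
Yes, the grammar is LL(1).

Relevant sets:
  FIRST(T) = { 'd', 'y' }

For X:
  PREDICT(X → T) = { 'd', 'y' }
  PREDICT(X → ';') = { ';' }
For T:
  PREDICT(T → d d) = { 'd' }
  PREDICT(T → y T) = { 'y' }

All predict sets are disjoint. The grammar IS LL(1).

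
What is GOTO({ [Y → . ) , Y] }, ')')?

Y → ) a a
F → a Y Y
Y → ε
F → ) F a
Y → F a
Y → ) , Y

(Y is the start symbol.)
GOTO(I, ')') = CLOSURE({ [A → αX.β] : [A → α.Xβ] ∈ I, X = ')' })

Items with dot before ')', with the dot advanced:
  [Y → . ) , Y] → [Y → ) . , Y]
Closure adds nothing (no advanced item has the dot before a non-terminal).

GOTO = { [Y → ) . , Y] }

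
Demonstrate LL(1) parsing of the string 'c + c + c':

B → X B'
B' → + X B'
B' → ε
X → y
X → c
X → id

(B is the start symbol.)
Stack is shown with the top on the left.

Stack     Input        Action
-----------------------------
B $       c + c + c $  output B → X B'
X B' $    c + c + c $  output X → c
c B' $    c + c + c $  match 'c'
B' $      + c + c $    output B' → + X B'
+ X B' $  + c + c $    match '+'
X B' $    c + c $      output X → c
c B' $    c + c $      match 'c'
B' $      + c $        output B' → + X B'
+ X B' $  + c $        match '+'
X B' $    c $          output X → c
c B' $    c $          match 'c'
B' $      $            output B' → ε
$         $            accept

The string is accepted.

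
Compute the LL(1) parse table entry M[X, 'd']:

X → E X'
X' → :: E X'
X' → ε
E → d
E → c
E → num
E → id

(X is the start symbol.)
X → E X'

To find M[X, 'd'], we find productions for X where 'd' is in the predict set (PREDICT(N → α) = (FIRST(α) \ {ε}) ∪ (FOLLOW(N) if α ⇒* ε)).

Relevant sets:
  FIRST(E) = { 'c', 'd', 'id', 'num' }

X → E X': PREDICT = { 'c', 'd', 'id', 'num' }
  'd' is in predict set, so this production goes in M[X, 'd']

M[X, 'd'] = X → E X'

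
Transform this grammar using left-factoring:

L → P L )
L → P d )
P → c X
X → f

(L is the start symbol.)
L → P L'
L' → L )
L' → d )
P → c X
X → f

Left-factoring transforms A → αβ₁ | αβ₂ into A → αA' and A' → β₁ | β₂
(α is the longest common prefix among the alternatives). Repeat until
no nonterminal has two alternatives with a common prefix.

Round 1: L has alternatives sharing prefix 'P'. Introduce L': L → P L'
  Add: L' → L )
  Add: L' → d )

No remaining common prefixes — done.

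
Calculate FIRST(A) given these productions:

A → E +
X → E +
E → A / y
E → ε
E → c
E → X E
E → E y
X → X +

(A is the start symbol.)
{ '+', 'c', 'y' }

To compute FIRST(A), examine every production with A on the left-hand side, reading each right-hand side left to right until a non-nullable symbol is reached.

FIRST sets of the other non-terminals involved (by the same procedure, iterated to a fixed point):
  FIRST(E) = { '+', 'c', 'y', ε }

From A → E +:
  - E is a non-terminal: add FIRST(E) \ {ε} = { '+', 'c', 'y' }
    E is nullable, so continue to the next symbol
  - '+' is a terminal: add '+' and stop

Collecting: FIRST(A) = { '+', 'c', 'y' }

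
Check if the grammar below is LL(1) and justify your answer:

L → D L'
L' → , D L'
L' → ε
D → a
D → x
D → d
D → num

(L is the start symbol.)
A grammar is LL(1) if for each non-terminal N with multiple productions, the predict sets of those productions are pairwise disjoint, where PREDICT(N → α) = (FIRST(α) \ {ε}) ∪ (FOLLOW(N) if α ⇒* ε).

Relevant sets:
  FOLLOW(L') = { $ }

For L':
  PREDICT(L' → ',' D L') = { ',' }
  PREDICT(L' → ε) = { $ }
For D:
  PREDICT(D → a) = { 'a' }
  PREDICT(D → x) = { 'x' }
  PREDICT(D → d) = { 'd' }
  PREDICT(D → num) = { 'num' }
L has a single production, so nothing to check there.

All predict sets are disjoint. The grammar IS LL(1).

Answer: Yes, the grammar is LL(1).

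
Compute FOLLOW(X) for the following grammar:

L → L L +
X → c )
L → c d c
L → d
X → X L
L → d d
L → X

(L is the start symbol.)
To compute FOLLOW(X), find every occurrence of X on a right-hand side N → α X β: add FIRST(β) \ {ε}, and if β is empty or nullable also add FOLLOW(N). Iterate to a fixed point.

In X → X L: X is followed by L, add FIRST(L) \ {ε} = { 'c', 'd' }
In L → X: X is at the end, add FOLLOW(L)

The FOLLOW sets referred to above (computed the same way, to a fixed point):
  FOLLOW(L) = { $, '+', 'c', 'd' }

Taking the union: FOLLOW(X) = { $, '+', 'c', 'd' }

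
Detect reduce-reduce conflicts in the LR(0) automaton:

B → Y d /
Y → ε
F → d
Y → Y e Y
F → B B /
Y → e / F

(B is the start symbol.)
A reduce-reduce conflict occurs when an LR(0) state has two complete items [A → α .] and [B → β .] — both call for a reduction, and with no lookahead the parser cannot choose between them.

Augment with B' → B and build the canonical LR(0) collection (I0 = CLOSURE({[B' → . B]}), then GOTO on every symbol after a dot until no new states appear). It has 14 states:
  I0: { [B → . Y d /], [B' → . B], [Y → . Y e Y], [Y → . e / F], [Y → .] }  — shift, reduce
  I1: { [B' → B .] }  — accept
  I2: { [B → Y . d /], [Y → Y . e Y] }  — shift
  I3: { [Y → e . / F] }  — shift
  I4: { [B → . Y d /], [F → . B B /], [F → . d], [Y → . Y e Y], [Y → . e / F], [Y → .], [Y → e / . F] }  — shift, reduce
  I5: { [B → . Y d /], [F → B . B /], [Y → . Y e Y], [Y → . e / F], [Y → .] }  — shift, reduce
  I6: { [Y → e / F .] }  — reduce
  I7: { [F → d .] }  — reduce
  I8: { [F → B B . /] }  — shift
  I9: { [F → B B / .] }  — reduce
  I10: { [B → Y d . /] }  — shift
  I11: { [Y → . Y e Y], [Y → . e / F], [Y → .], [Y → Y e . Y] }  — shift, reduce
  I12: { [Y → Y . e Y], [Y → Y e Y .] }  — shift, reduce
  I13: { [B → Y d / .] }  — reduce

No state contains more than one complete item.

Answer: No reduce-reduce conflicts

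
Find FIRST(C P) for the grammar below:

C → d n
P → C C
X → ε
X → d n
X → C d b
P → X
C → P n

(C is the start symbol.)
FIRST sets of the non-terminals involved (from the grammar, by fixed-point iteration):
  FIRST(C) = { 'd', 'n' }

To compute FIRST(C P), process the symbols left to right:
Symbol C is a non-terminal. Add FIRST(C) \ {ε} = { 'd', 'n' }
C is not nullable (ε ∉ FIRST(C)), so stop here.
FIRST(C P) = { 'd', 'n' }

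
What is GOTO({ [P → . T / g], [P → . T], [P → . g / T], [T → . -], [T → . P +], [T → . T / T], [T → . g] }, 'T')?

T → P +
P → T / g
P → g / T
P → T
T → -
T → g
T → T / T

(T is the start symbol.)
{ [P → T . / g], [P → T .], [T → T . / T] }

GOTO(I, 'T') = CLOSURE({ [A → αX.β] : [A → α.Xβ] ∈ I, X = 'T' })

Items with dot before 'T', with the dot advanced:
  [P → . T] → [P → T .]
  [P → . T / g] → [P → T . / g]
  [T → . T / T] → [T → T . / T]
Closure adds nothing (no advanced item has the dot before a non-terminal).

GOTO = { [P → T . / g], [P → T .], [T → T . / T] }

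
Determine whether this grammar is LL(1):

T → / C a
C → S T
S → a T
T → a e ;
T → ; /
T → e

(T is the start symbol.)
A grammar is LL(1) if for each non-terminal N with multiple productions, the predict sets of those productions are pairwise disjoint, where PREDICT(N → α) = (FIRST(α) \ {ε}) ∪ (FOLLOW(N) if α ⇒* ε).

For T:
  PREDICT(T → '/' C a) = { '/' }
  PREDICT(T → a e ';') = { 'a' }
  PREDICT(T → ';' '/') = { ';' }
  PREDICT(T → e) = { 'e' }
C, S have a single production, so nothing to check there.

All predict sets are disjoint. The grammar IS LL(1).

Answer: Yes, the grammar is LL(1).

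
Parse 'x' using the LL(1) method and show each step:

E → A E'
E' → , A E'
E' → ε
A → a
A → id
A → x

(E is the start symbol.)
Stack is shown with the top on the left.

Stack   Input  Action
---------------------
E $     x $    output E → A E'
A E' $  x $    output A → x
x E' $  x $    match 'x'
E' $    $      output E' → ε
$       $      accept

The string is accepted.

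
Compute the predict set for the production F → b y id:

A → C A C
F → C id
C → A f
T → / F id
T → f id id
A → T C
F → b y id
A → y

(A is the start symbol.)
PREDICT(F → b y id) = (FIRST(RHS) \ {ε}) ∪ (FOLLOW(F) if ε ∈ FIRST(RHS), i.e. RHS ⇒* ε)
FIRST(b y id) = { 'b' }
ε ∉ FIRST(b y id), so FOLLOW(F) is not added.
PREDICT(F → b y id) = { 'b' }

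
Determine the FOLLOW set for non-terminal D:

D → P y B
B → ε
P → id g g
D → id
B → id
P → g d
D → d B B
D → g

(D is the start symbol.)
D is the start symbol, so $ ∈ FOLLOW(D).
D does not occur on any right-hand side.

Taking the union: FOLLOW(D) = { $ }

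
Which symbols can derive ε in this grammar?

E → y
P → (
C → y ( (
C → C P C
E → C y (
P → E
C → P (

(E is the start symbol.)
None

A non-terminal is nullable if it can derive ε (the empty string): either it has an ε-production, or it has a production whose right-hand side consists entirely of nullable non-terminals.

There are no ε-productions, so no non-terminal can derive ε.
No non-terminals are nullable.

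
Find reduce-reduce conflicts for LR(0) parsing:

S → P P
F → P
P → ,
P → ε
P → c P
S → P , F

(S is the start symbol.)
A reduce-reduce conflict occurs when an LR(0) state has two complete items [A → α .] and [B → β .] — both call for a reduction, and with no lookahead the parser cannot choose between them.

Augment with S' → S and build the canonical LR(0) collection (I0 = CLOSURE({[S' → . S]}), then GOTO on every symbol after a dot until no new states appear). It has 10 states:
  I0: { [P → . ,], [P → . c P], [P → .], [S → . P , F], [S → . P P], [S' → . S] }  — shift, reduce
  I1: { [P → , .] }  — reduce
  I2: { [P → . ,], [P → . c P], [P → .], [S → P . , F], [S → P . P] }  — shift, reduce
  I3: { [S' → S .] }  — accept
  I4: { [P → . ,], [P → . c P], [P → .], [P → c . P] }  — shift, reduce
  I5: { [P → c P .] }  — reduce
  I6: { [F → . P], [P → , .], [P → . ,], [P → . c P], [P → .], [S → P , . F] }  — shift, 2 reduces
  I7: { [S → P P .] }  — reduce
  I8: { [S → P , F .] }  — reduce
  I9: { [F → P .] }  — reduce

I6 contains complete items [P → .], [P → , .] — reduce-reduce conflict.

Answer: Yes — I6: [P → .] vs [P → , .]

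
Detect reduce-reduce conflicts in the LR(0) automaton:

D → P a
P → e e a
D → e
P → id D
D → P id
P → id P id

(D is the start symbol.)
A reduce-reduce conflict occurs when an LR(0) state has two complete items [A → α .] and [B → β .] — both call for a reduction, and with no lookahead the parser cannot choose between them.

Augment with D' → D and build the canonical LR(0) collection (I0 = CLOSURE({[D' → . D]}), then GOTO on every symbol after a dot until no new states appear). It has 12 states:
  I0: { [D → . P a], [D → . P id], [D → . e], [D' → . D], [P → . e e a], [P → . id D], [P → . id P id] }  — shift
  I1: { [D' → D .] }  — accept
  I2: { [D → P . a], [D → P . id] }  — shift
  I3: { [D → e .], [P → e . e a] }  — shift, reduce
  I4: { [D → . P a], [D → . P id], [D → . e], [P → . e e a], [P → . id D], [P → . id P id], [P → id . D], [P → id . P id] }  — shift
  I5: { [P → id D .] }  — reduce
  I6: { [D → P . a], [D → P . id], [P → id P . id] }  — shift
  I7: { [D → P a .] }  — reduce
  I8: { [D → P id .], [P → id P id .] }  — 2 reduces
  I9: { [P → e e . a] }  — shift
  I10: { [P → e e a .] }  — reduce
  I11: { [D → P id .] }  — reduce

I8 contains complete items [D → P id .], [P → id P id .] — reduce-reduce conflict.

Answer: Yes — I8: [D → P id .] vs [P → id P id .]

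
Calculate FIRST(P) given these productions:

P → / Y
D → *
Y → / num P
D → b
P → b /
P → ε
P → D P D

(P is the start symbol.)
FIRST sets of the other non-terminals involved (by the same procedure, iterated to a fixed point):
  FIRST(D) = { '*', 'b' }

From P → / Y:
  - '/' is a terminal: add '/' and stop
From P → b /:
  - b is a terminal: add 'b' and stop
From P → ε:
  - ε-production, so ε ∈ FIRST(P)
From P → D P D:
  - D is a non-terminal: add FIRST(D) \ {ε} = { '*', 'b' }
    D is not nullable, so stop

Collecting: FIRST(P) = { '*', '/', 'b', ε }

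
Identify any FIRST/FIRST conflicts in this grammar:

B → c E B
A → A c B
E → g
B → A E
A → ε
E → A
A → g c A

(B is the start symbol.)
A FIRST/FIRST conflict occurs when two productions N → α and N → β for the same non-terminal have FIRST(α) ∩ FIRST(β) ≠ ∅ (with ε ∈ FIRST of a nullable right-hand side, so two nullable alternatives also conflict).

FIRST sets of the non-terminals at (or reachable through a nullable prefix from) the front of some alternative:
  FIRST(A) = { 'c', 'g', ε }
  FIRST(E) = { 'c', 'g', ε }

Productions for B:
  B → c E B: FIRST = { 'c' }
  B → A E: FIRST = { 'c', 'g', ε }
Productions for A:
  A → A c B: FIRST = { 'c', 'g' }
  A → ε: FIRST = { ε }
  A → g c A: FIRST = { 'g' }
Productions for E:
  E → g: FIRST = { 'g' }
  E → A: FIRST = { 'c', 'g', ε }

Conflict for B: B → c E B and B → A E
  Overlap: { 'c' }
Conflict for A: A → A c B and A → g c A
  Overlap: { 'g' }
Conflict for E: E → g and E → A
  Overlap: { 'g' }

Answer: Yes. B → c E B / B → A E on { 'c' }; A → A c B / A → g c A on { 'g' }; E → g / E → A on { 'g' }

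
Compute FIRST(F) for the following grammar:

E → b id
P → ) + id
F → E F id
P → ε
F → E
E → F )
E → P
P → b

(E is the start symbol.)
{ ')', 'b', 'id', ε }

To compute FIRST(F), examine every production with F on the left-hand side, reading each right-hand side left to right until a non-nullable symbol is reached.

FIRST sets of the other non-terminals involved (by the same procedure, iterated to a fixed point):
  FIRST(E) = { ')', 'b', 'id', ε }

From F → E F id:
  - E is a non-terminal: add FIRST(E) \ {ε} = { ')', 'b', 'id' }
    E is nullable, so continue to the next symbol
  - F is the symbol being defined: contributes nothing new
    F is nullable, so continue to the next symbol
  - id is a terminal: add 'id' and stop
From F → E:
  - E is a non-terminal: add FIRST(E) \ {ε} = { ')', 'b', 'id' }
    E is nullable and nothing follows, so the whole right-hand side can vanish: ε ∈ FIRST(F)

Collecting: FIRST(F) = { ')', 'b', 'id', ε }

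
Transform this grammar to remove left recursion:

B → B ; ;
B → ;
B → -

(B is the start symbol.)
B → ; B'
B → - B'
B' → ; ; B'
B' → ε

B is directly left-recursive. The standard transformation for
  A → A α₁ | ... | A α_m | β₁ | ... | β_n
is
  A  → β₁ A' | ... | β_n A'
  A' → α₁ A' | ... | α_m A' | ε

B → ; becomes B → ; B'
B → - becomes B → - B'
B → B ; ; becomes B' → ; ; B'
Add B' → ε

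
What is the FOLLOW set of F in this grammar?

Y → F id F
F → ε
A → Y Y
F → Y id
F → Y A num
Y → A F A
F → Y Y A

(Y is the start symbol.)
To compute FOLLOW(F), find every occurrence of F on a right-hand side N → α F β: add FIRST(β) \ {ε}, and if β is empty or nullable also add FOLLOW(N). Iterate to a fixed point.

In Y → F id F: F is followed by id F, add FIRST(id F) \ {ε} = { 'id' }
In Y → F id F: F is at the end, add FOLLOW(Y)
In Y → A F A: F is followed by A, add FIRST(A) \ {ε} = { 'id' }

The FOLLOW sets referred to above (computed the same way, to a fixed point):
  FOLLOW(Y) = { $, 'id', 'num' }

Taking the union: FOLLOW(F) = { $, 'id', 'num' }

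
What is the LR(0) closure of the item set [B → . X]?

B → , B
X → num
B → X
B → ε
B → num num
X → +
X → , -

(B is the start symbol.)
{ [B → . X], [X → . +], [X → . , -], [X → . num] }

To compute CLOSURE, for each item [A → α.Bβ] where B is a non-terminal, add [B → .γ] for all productions B → γ; repeat for the newly added items until nothing changes.

Start with: [B → . X]
  [B → . X] has the dot before X: add [X → . num], [X → . +], [X → . , -]
No further items can be added.

CLOSURE = { [B → . X], [X → . +], [X → . , -], [X → . num] }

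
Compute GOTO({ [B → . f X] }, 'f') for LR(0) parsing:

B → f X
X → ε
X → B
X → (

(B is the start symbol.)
GOTO(I, 'f') = CLOSURE({ [A → αX.β] : [A → α.Xβ] ∈ I, X = 'f' })

Items with dot before 'f', with the dot advanced:
  [B → . f X] → [B → f . X]
Closure of the advanced items:
  [B → f . X] has the dot before X: add [X → .], [X → . B], [X → . (]
  [X → . B] has the dot before B: add [B → . f X]

GOTO = { [B → . f X], [B → f . X], [X → . (], [X → . B], [X → .] }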